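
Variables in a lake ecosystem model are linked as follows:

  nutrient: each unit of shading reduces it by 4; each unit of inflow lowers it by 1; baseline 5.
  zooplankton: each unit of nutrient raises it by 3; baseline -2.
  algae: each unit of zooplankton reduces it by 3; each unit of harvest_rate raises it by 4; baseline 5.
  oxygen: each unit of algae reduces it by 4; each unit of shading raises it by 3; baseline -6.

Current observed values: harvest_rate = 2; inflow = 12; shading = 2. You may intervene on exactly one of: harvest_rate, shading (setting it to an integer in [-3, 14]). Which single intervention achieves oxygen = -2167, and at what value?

Intervening on harvest_rate: oxygen = -16*harvest_rate - 584. Reaching -2167 requires harvest_rate = 1583/16, not an integer.
Intervening on shading: with other inputs at their observed values, oxygen = -141*shading - 334. Solving for -2167 gives shading = 13, within [-3, 14].

set shading = 13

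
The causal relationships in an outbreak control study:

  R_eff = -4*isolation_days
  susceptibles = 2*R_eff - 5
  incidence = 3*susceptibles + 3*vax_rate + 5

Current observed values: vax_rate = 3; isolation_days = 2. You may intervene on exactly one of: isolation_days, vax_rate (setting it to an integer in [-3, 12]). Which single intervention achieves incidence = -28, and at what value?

set vax_rate = 10

Intervening on isolation_days: incidence = -24*isolation_days - 1. Reaching -28 requires isolation_days = 9/8, not an integer.
Intervening on vax_rate: with other inputs at their observed values, incidence = 3*vax_rate - 58. Solving for -28 gives vax_rate = 10, within [-3, 12].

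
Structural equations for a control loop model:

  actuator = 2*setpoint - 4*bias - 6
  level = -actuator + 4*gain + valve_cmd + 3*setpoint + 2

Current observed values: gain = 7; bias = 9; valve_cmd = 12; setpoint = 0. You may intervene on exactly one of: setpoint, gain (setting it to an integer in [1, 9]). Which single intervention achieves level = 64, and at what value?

Intervening on setpoint: level = setpoint + 84. Reaching 64 requires setpoint = -20, outside [1, 9].
Intervening on gain: with other inputs at their observed values, level = 4*gain + 56. Solving for 64 gives gain = 2, within [1, 9].

set gain = 2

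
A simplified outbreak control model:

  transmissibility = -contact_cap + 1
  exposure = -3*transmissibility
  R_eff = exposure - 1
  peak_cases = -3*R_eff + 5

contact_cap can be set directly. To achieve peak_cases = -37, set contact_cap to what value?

Substituting into the exposure equation gives exposure = 3*contact_cap - 3.
R_eff becomes 3*contact_cap - 4.
Substituting into the peak_cases equation gives peak_cases = -9*contact_cap + 17.
Solve -9*contact_cap + 17 = -37: contact_cap = (-37 - 17) / -9 = 6.

contact_cap = 6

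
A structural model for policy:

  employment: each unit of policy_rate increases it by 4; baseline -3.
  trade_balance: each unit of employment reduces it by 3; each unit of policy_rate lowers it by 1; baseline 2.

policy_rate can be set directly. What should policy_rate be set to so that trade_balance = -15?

Substituting into the trade_balance equation gives trade_balance = -13*policy_rate + 11.
Solve -13*policy_rate + 11 = -15: policy_rate = (-15 - 11) / -13 = 2.

policy_rate = 2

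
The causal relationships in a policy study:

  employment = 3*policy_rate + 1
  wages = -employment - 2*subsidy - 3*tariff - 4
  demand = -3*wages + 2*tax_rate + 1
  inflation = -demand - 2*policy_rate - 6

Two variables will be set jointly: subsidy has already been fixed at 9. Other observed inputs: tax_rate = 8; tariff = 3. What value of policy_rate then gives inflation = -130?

policy_rate = 1

With subsidy held at 9:
Substituting into the wages equation gives wages = -3*policy_rate - 32.
So demand = 9*policy_rate + 113.
Substituting into the inflation equation gives inflation = -11*policy_rate - 119.
Solve -11*policy_rate - 119 = -130: policy_rate = (-130 + 119) / -11 = 1.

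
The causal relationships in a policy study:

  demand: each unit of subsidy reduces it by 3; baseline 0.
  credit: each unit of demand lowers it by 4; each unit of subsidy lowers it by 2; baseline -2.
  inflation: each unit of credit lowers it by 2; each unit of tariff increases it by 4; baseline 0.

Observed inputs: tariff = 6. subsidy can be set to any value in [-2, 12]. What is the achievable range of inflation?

-212 to 68

Substituting into the credit equation gives credit = 10*subsidy - 2.
Substituting into the inflation equation gives inflation = -20*subsidy + 28.
Linear in subsidy, so extremes are at the endpoints: subsidy = -2 gives inflation = 68; subsidy = 12 gives inflation = -212.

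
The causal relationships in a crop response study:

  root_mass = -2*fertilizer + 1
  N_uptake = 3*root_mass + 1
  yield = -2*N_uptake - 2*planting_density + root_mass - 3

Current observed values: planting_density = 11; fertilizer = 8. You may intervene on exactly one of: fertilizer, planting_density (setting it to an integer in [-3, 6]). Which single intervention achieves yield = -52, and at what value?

set fertilizer = -2

Intervening on fertilizer: with other inputs at their observed values, yield = 10*fertilizer - 32. Solving for -52 gives fertilizer = -2, within [-3, 6].
Intervening on planting_density: yield = -2*planting_density + 70. Reaching -52 requires planting_density = 61, outside [-3, 6].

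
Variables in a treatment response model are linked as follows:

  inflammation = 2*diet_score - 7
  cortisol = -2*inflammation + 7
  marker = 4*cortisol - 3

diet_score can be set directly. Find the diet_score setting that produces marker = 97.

Substituting into the cortisol equation gives cortisol = -4*diet_score + 21.
So marker = -16*diet_score + 81.
Solve -16*diet_score + 81 = 97: diet_score = (97 - 81) / -16 = -1.

diet_score = -1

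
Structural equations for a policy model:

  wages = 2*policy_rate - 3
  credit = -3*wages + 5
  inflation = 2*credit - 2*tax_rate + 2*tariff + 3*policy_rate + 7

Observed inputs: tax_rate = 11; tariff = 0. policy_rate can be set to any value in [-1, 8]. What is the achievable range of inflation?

-59 to 22

Substituting into the credit equation gives credit = -6*policy_rate + 14.
Substituting into the inflation equation gives inflation = -9*policy_rate + 13.
Linear in policy_rate, so extremes are at the endpoints: policy_rate = -1 gives inflation = 22; policy_rate = 8 gives inflation = -59.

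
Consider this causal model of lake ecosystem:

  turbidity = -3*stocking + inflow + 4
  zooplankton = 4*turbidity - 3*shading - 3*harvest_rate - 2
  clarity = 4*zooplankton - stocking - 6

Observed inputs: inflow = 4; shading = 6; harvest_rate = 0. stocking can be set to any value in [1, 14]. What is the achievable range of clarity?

-644 to -7

Substituting into the turbidity equation gives turbidity = -3*stocking + 8.
This gives zooplankton = -12*stocking + 12.
clarity becomes -49*stocking + 42.
Linear in stocking, so extremes are at the endpoints: stocking = 1 gives clarity = -7; stocking = 14 gives clarity = -644.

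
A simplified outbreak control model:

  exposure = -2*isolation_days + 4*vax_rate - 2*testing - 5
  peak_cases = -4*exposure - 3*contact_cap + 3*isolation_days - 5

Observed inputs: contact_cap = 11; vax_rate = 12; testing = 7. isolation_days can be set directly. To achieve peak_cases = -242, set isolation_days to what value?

Substituting into the exposure equation gives exposure = -2*isolation_days + 29.
This gives peak_cases = 11*isolation_days - 154.
Solve 11*isolation_days - 154 = -242: isolation_days = (-242 + 154) / 11 = -8.

isolation_days = -8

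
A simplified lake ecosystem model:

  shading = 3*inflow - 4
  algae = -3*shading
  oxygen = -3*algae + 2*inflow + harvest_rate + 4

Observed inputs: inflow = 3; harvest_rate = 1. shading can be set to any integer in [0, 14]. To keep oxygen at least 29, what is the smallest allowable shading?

shading = 2

Intervening on shading fixes its value directly, overriding its dependence on inflow.
Substituting into the oxygen equation gives oxygen = 9*shading + 11.
Require 9*shading + 11 ≥ 29, so shading ≥ 2.
The smallest integer in [0, 14] satisfying this is 2.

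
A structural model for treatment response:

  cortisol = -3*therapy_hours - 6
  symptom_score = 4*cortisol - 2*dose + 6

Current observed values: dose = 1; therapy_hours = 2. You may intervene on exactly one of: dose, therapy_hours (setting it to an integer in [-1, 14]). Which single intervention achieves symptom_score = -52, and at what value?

set dose = 5

Intervening on dose: with other inputs at their observed values, symptom_score = -2*dose - 42. Solving for -52 gives dose = 5, within [-1, 14].
Intervening on therapy_hours: symptom_score = -12*therapy_hours - 20. Reaching -52 requires therapy_hours = 8/3, not an integer.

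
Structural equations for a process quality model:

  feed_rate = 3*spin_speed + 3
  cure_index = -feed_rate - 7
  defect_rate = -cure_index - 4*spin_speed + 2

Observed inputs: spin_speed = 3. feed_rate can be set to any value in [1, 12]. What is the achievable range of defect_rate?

-2 to 9

Intervening on feed_rate fixes its value directly, overriding its dependence on spin_speed.
Substituting into the defect_rate equation gives defect_rate = feed_rate - 3.
Linear in feed_rate, so extremes are at the endpoints: feed_rate = 1 gives defect_rate = -2; feed_rate = 12 gives defect_rate = 9.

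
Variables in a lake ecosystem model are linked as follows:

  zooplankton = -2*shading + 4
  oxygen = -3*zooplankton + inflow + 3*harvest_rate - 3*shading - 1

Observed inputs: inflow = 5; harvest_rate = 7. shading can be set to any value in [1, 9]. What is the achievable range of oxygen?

16 to 40

Substituting into the oxygen equation gives oxygen = 3*shading + 13.
Linear in shading, so extremes are at the endpoints: shading = 1 gives oxygen = 16; shading = 9 gives oxygen = 40.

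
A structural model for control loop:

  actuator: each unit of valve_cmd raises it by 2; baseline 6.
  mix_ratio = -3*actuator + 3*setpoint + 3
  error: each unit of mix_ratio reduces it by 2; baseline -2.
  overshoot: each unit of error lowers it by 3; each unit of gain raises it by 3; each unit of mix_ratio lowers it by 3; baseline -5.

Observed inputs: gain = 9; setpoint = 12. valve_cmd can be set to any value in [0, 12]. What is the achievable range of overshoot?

Substituting into the mix_ratio equation gives mix_ratio = -6*valve_cmd + 21.
This gives error = 12*valve_cmd - 44.
This gives overshoot = -18*valve_cmd + 91.
Linear in valve_cmd, so extremes are at the endpoints: valve_cmd = 0 gives overshoot = 91; valve_cmd = 12 gives overshoot = -125.

-125 to 91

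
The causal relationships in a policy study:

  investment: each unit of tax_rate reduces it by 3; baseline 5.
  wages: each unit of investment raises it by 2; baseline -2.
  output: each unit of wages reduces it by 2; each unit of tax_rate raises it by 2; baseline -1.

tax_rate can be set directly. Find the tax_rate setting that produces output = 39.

tax_rate = 4

Substituting into the wages equation gives wages = -6*tax_rate + 8.
So output = 14*tax_rate - 17.
Solve 14*tax_rate - 17 = 39: tax_rate = (39 + 17) / 14 = 4.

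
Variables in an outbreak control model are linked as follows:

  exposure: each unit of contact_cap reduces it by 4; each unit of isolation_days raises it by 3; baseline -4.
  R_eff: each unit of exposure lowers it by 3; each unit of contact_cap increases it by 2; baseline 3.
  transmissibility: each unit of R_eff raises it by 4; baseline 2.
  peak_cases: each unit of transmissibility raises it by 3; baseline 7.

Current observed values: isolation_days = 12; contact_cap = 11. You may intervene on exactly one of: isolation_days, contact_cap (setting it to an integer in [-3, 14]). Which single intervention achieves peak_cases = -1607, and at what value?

Intervening on isolation_days: peak_cases = -108*isolation_days + 2041. Reaching -1607 requires isolation_days = 304/9, not an integer.
Intervening on contact_cap: with other inputs at their observed values, peak_cases = 168*contact_cap - 1103. Solving for -1607 gives contact_cap = -3, within [-3, 14].

set contact_cap = -3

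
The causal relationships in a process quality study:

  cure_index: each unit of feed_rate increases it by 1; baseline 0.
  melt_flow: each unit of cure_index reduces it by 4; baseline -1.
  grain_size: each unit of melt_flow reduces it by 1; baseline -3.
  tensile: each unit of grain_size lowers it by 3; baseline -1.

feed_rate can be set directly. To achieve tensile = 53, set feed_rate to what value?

Substituting into the melt_flow equation gives melt_flow = -4*feed_rate - 1.
grain_size becomes 4*feed_rate - 2.
Substituting into the tensile equation gives tensile = -12*feed_rate + 5.
Solve -12*feed_rate + 5 = 53: feed_rate = (53 - 5) / -12 = -4.

feed_rate = -4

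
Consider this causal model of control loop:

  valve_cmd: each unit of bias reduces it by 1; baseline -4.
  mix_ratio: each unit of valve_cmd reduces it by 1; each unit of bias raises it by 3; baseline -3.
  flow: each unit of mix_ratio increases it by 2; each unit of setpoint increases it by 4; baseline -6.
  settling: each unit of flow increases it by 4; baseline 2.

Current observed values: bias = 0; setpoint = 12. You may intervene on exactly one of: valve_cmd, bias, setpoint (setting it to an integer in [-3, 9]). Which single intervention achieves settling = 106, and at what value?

set valve_cmd = 5

Intervening on valve_cmd: with other inputs at their observed values, settling = -8*valve_cmd + 146. Solving for 106 gives valve_cmd = 5, within [-3, 9].
Intervening on bias: settling = 32*bias + 178. Reaching 106 requires bias = -9/4, not an integer.
Intervening on setpoint: settling = 16*setpoint - 14. Reaching 106 requires setpoint = 15/2, not an integer.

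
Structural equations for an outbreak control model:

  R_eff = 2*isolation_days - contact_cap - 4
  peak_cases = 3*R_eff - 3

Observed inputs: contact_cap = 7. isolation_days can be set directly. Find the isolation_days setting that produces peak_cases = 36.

Substituting into the R_eff equation gives R_eff = 2*isolation_days - 11.
Substituting into the peak_cases equation gives peak_cases = 6*isolation_days - 36.
Solve 6*isolation_days - 36 = 36: isolation_days = (36 + 36) / 6 = 12.

isolation_days = 12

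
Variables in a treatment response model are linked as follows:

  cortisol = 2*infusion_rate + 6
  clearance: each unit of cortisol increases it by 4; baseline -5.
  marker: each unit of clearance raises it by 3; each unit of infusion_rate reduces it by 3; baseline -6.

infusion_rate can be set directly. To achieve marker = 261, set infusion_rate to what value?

Substituting into the clearance equation gives clearance = 8*infusion_rate + 19.
marker becomes 21*infusion_rate + 51.
Solve 21*infusion_rate + 51 = 261: infusion_rate = (261 - 51) / 21 = 10.

infusion_rate = 10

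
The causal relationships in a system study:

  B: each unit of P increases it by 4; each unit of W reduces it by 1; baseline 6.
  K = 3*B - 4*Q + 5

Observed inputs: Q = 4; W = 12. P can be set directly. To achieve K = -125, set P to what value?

P = -8

Substituting into the B equation gives B = 4*P - 6.
So K = 12*P - 29.
Solve 12*P - 29 = -125: P = (-125 + 29) / 12 = -8.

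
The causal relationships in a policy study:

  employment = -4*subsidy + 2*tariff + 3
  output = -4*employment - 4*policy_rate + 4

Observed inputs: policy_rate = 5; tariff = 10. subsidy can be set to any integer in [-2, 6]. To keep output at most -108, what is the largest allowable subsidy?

Substituting into the employment equation gives employment = -4*subsidy + 23.
Substituting into the output equation gives output = 16*subsidy - 108.
Require 16*subsidy - 108 ≤ -108, so subsidy ≤ 0.
The largest integer in [-2, 6] satisfying this is 0.

subsidy = 0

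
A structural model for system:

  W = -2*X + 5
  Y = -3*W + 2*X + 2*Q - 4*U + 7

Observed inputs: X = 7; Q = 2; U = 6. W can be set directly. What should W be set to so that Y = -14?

W = 5

Intervening on W fixes its value directly, overriding its dependence on X.
Substituting into the Y equation gives Y = -3*W + 1.
Solve -3*W + 1 = -14: W = (-14 - 1) / -3 = 5.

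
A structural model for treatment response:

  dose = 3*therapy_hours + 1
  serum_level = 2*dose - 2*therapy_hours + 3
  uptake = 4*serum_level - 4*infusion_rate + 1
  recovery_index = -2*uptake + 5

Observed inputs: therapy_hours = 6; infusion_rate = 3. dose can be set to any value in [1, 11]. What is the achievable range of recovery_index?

-77 to 83

Intervening on dose fixes its value directly, overriding its dependence on therapy_hours.
Substituting into the serum_level equation gives serum_level = 2*dose - 9.
Substituting into the uptake equation gives uptake = 8*dose - 47.
recovery_index becomes -16*dose + 99.
Linear in dose, so extremes are at the endpoints: dose = 1 gives recovery_index = 83; dose = 11 gives recovery_index = -77.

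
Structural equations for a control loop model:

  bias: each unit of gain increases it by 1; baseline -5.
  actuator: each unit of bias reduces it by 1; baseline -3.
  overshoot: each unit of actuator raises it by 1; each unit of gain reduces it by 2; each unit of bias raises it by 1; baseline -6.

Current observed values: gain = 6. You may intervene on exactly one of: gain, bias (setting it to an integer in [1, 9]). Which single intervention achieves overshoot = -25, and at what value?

Intervening on gain: with other inputs at their observed values, overshoot = -2*gain - 9. Solving for -25 gives gain = 8, within [1, 9].
Intervening on bias: the paths from bias to overshoot cancel (net effect zero), leaving overshoot = -21; -25 is unreachable this way.

set gain = 8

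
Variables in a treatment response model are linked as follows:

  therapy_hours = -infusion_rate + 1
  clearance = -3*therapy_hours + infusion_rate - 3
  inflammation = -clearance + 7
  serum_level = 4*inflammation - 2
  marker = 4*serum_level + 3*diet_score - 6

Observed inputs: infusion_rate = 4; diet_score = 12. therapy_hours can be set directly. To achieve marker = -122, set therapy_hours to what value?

Intervening on therapy_hours fixes its value directly, overriding its dependence on infusion_rate.
Substituting into the clearance equation gives clearance = -3*therapy_hours + 1.
So inflammation = 3*therapy_hours + 6.
Substituting into the serum_level equation gives serum_level = 12*therapy_hours + 22.
So marker = 48*therapy_hours + 118.
Solve 48*therapy_hours + 118 = -122: therapy_hours = (-122 - 118) / 48 = -5.

therapy_hours = -5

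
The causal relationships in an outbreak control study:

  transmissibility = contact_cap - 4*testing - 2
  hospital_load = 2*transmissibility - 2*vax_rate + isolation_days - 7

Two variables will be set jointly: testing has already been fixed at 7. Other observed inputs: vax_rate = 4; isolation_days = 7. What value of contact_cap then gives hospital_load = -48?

contact_cap = 10

With testing held at 7:
Substituting into the transmissibility equation gives transmissibility = contact_cap - 30.
Substituting into the hospital_load equation gives hospital_load = 2*contact_cap - 68.
Solve 2*contact_cap - 68 = -48: contact_cap = (-48 + 68) / 2 = 10.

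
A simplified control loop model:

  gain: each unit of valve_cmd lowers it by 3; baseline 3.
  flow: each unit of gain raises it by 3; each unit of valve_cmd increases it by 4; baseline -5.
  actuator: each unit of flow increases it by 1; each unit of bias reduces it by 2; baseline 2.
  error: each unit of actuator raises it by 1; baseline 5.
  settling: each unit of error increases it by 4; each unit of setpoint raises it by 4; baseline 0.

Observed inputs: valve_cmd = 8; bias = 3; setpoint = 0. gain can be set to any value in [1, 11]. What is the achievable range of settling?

124 to 244

Intervening on gain fixes its value directly, overriding its dependence on valve_cmd.
Substituting into the flow equation gives flow = 3*gain + 27.
This gives actuator = 3*gain + 23.
error becomes 3*gain + 28.
Substituting into the settling equation gives settling = 12*gain + 112.
Linear in gain, so extremes are at the endpoints: gain = 1 gives settling = 124; gain = 11 gives settling = 244.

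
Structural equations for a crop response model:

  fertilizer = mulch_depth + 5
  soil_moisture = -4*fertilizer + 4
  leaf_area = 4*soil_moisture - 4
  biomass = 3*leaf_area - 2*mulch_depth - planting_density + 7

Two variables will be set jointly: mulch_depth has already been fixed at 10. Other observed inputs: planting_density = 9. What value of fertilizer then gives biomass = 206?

fertilizer = -4

With mulch_depth held at 10:
Intervening on fertilizer fixes its value directly, overriding its dependence on mulch_depth.
Substituting into the leaf_area equation gives leaf_area = -16*fertilizer + 12.
Substituting into the biomass equation gives biomass = -48*fertilizer + 14.
Solve -48*fertilizer + 14 = 206: fertilizer = (206 - 14) / -48 = -4.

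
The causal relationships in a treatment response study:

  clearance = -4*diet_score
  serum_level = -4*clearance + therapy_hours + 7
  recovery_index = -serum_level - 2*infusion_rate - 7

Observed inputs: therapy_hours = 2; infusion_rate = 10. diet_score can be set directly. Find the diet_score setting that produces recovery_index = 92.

Substituting into the serum_level equation gives serum_level = 16*diet_score + 9.
Substituting into the recovery_index equation gives recovery_index = -16*diet_score - 36.
Solve -16*diet_score - 36 = 92: diet_score = (92 + 36) / -16 = -8.

diet_score = -8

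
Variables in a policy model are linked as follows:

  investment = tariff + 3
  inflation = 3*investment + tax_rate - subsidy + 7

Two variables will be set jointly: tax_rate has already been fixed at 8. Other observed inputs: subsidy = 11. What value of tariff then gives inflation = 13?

With tax_rate held at 8:
Substituting into the inflation equation gives inflation = 3*tariff + 13.
Solve 3*tariff + 13 = 13: tariff = (13 - 13) / 3 = 0.

tariff = 0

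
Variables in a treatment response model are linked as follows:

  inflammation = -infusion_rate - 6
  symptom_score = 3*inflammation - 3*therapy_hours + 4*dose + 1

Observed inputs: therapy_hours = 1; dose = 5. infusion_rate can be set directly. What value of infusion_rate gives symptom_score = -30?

Substituting into the symptom_score equation gives symptom_score = -3*infusion_rate.
Solve -3*infusion_rate = -30: infusion_rate = -30 / -3 = 10.

infusion_rate = 10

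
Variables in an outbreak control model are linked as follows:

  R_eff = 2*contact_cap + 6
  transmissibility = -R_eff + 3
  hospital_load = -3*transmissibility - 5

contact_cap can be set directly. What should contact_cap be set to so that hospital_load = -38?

contact_cap = -7

Substituting into the transmissibility equation gives transmissibility = -2*contact_cap - 3.
So hospital_load = 6*contact_cap + 4.
Solve 6*contact_cap + 4 = -38: contact_cap = (-38 - 4) / 6 = -7.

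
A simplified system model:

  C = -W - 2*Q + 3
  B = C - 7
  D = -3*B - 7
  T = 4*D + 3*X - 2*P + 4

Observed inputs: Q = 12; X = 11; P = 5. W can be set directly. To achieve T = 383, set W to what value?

Substituting into the C equation gives C = -W - 21.
B becomes -W - 28.
D becomes 3*W + 77.
T becomes 12*W + 335.
Solve 12*W + 335 = 383: W = (383 - 335) / 12 = 4.

W = 4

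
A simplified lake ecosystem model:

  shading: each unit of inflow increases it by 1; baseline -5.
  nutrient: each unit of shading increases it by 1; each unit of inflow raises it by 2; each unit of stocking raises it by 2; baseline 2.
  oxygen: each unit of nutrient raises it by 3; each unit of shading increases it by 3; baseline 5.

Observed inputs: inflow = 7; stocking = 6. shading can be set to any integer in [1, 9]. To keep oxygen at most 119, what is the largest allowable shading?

Intervening on shading fixes its value directly, overriding its dependence on inflow.
Substituting into the nutrient equation gives nutrient = shading + 28.
Substituting into the oxygen equation gives oxygen = 6*shading + 89.
Require 6*shading + 89 ≤ 119, so shading ≤ 5.
The largest integer in [1, 9] satisfying this is 5.

shading = 5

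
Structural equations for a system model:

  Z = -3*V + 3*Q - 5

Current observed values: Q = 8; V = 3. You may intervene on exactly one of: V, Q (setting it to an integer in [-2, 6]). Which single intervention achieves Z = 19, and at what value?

set V = 0

Intervening on V: with other inputs at their observed values, Z = -3*V + 19. Solving for 19 gives V = 0, within [-2, 6].
Intervening on Q: Z = 3*Q - 14. Reaching 19 requires Q = 11, outside [-2, 6].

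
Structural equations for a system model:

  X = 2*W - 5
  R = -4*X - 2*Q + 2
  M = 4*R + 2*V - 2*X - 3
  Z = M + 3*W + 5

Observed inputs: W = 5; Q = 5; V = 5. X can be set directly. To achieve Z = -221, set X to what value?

X = 12

Intervening on X fixes its value directly, overriding its dependence on W.
Substituting into the R equation gives R = -4*X - 8.
Substituting into the M equation gives M = -18*X - 25.
Substituting into the Z equation gives Z = -18*X - 5.
Solve -18*X - 5 = -221: X = (-221 + 5) / -18 = 12.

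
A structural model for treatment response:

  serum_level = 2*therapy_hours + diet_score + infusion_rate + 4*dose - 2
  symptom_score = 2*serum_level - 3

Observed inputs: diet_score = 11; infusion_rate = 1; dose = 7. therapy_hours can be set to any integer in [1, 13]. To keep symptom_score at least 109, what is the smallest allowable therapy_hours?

Substituting into the serum_level equation gives serum_level = 2*therapy_hours + 38.
Substituting into the symptom_score equation gives symptom_score = 4*therapy_hours + 73.
Require 4*therapy_hours + 73 ≥ 109, so therapy_hours ≥ 9.
The smallest integer in [1, 13] satisfying this is 9.

therapy_hours = 9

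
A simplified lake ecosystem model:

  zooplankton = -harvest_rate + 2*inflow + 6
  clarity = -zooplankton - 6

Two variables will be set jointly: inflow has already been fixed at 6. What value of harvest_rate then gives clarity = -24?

With inflow held at 6:
Substituting into the zooplankton equation gives zooplankton = -harvest_rate + 18.
clarity becomes harvest_rate - 24.
Solve harvest_rate - 24 = -24: harvest_rate = (-24 + 24) / 1 = 0.

harvest_rate = 0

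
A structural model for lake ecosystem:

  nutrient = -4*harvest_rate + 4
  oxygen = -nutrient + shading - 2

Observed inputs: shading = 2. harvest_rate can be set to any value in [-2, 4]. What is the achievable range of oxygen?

-12 to 12

Substituting into the oxygen equation gives oxygen = 4*harvest_rate - 4.
Linear in harvest_rate, so extremes are at the endpoints: harvest_rate = -2 gives oxygen = -12; harvest_rate = 4 gives oxygen = 12.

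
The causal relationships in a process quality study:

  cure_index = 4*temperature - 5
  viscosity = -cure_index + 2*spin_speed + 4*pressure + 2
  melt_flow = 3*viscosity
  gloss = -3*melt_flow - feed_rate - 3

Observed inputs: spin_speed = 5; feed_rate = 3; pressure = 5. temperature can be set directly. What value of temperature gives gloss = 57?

temperature = 11

Substituting into the viscosity equation gives viscosity = -4*temperature + 37.
This gives melt_flow = -12*temperature + 111.
gloss becomes 36*temperature - 339.
Solve 36*temperature - 339 = 57: temperature = (57 + 339) / 36 = 11.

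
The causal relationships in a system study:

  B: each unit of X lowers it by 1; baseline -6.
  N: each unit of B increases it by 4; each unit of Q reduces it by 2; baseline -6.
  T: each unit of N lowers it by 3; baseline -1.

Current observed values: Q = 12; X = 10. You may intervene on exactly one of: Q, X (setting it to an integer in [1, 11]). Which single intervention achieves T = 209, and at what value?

set X = 4

Intervening on Q: T = 6*Q + 209. Reaching 209 requires Q = 0, outside [1, 11].
Intervening on X: with other inputs at their observed values, T = 12*X + 161. Solving for 209 gives X = 4, within [1, 11].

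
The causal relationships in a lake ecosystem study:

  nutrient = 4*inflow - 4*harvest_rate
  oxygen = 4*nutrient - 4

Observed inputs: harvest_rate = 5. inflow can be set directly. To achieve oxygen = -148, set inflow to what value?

Substituting into the nutrient equation gives nutrient = 4*inflow - 20.
So oxygen = 16*inflow - 84.
Solve 16*inflow - 84 = -148: inflow = (-148 + 84) / 16 = -4.

inflow = -4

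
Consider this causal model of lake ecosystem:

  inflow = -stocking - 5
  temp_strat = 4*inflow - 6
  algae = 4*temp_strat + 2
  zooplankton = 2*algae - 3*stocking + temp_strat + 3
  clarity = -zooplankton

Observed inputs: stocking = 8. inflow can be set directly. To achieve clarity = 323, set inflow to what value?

Intervening on inflow fixes its value directly, overriding its dependence on stocking.
Substituting into the algae equation gives algae = 16*inflow - 22.
Substituting into the zooplankton equation gives zooplankton = 36*inflow - 71.
Substituting into the clarity equation gives clarity = -36*inflow + 71.
Solve -36*inflow + 71 = 323: inflow = (323 - 71) / -36 = -7.

inflow = -7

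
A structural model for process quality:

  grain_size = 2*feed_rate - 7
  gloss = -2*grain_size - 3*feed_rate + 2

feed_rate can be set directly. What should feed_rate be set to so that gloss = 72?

Substituting into the gloss equation gives gloss = -7*feed_rate + 16.
Solve -7*feed_rate + 16 = 72: feed_rate = (72 - 16) / -7 = -8.

feed_rate = -8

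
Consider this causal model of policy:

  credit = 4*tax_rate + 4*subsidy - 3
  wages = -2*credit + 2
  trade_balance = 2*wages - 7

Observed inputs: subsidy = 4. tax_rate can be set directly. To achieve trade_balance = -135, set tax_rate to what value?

tax_rate = 5

Substituting into the credit equation gives credit = 4*tax_rate + 13.
This gives wages = -8*tax_rate - 24.
Substituting into the trade_balance equation gives trade_balance = -16*tax_rate - 55.
Solve -16*tax_rate - 55 = -135: tax_rate = (-135 + 55) / -16 = 5.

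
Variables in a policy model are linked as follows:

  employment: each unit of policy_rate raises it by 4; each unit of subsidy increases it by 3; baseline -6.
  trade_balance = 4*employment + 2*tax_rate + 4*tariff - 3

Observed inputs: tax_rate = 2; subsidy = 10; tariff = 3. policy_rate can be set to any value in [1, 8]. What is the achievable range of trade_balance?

Substituting into the employment equation gives employment = 4*policy_rate + 24.
trade_balance becomes 16*policy_rate + 109.
Linear in policy_rate, so extremes are at the endpoints: policy_rate = 1 gives trade_balance = 125; policy_rate = 8 gives trade_balance = 237.

125 to 237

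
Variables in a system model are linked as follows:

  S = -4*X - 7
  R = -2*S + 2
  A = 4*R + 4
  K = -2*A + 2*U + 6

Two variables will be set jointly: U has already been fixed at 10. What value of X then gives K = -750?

X = 10

With U held at 10:
Substituting into the R equation gives R = 8*X + 16.
So A = 32*X + 68.
Substituting into the K equation gives K = -64*X - 110.
Solve -64*X - 110 = -750: X = (-750 + 110) / -64 = 10.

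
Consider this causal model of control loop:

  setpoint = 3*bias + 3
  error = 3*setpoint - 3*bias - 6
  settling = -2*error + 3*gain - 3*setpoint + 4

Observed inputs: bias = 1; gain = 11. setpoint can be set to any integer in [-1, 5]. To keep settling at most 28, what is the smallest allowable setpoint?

Intervening on setpoint fixes its value directly, overriding its dependence on bias.
Substituting into the error equation gives error = 3*setpoint - 9.
This gives settling = -9*setpoint + 55.
Require -9*setpoint + 55 ≤ 28, so setpoint ≥ 3.
The smallest integer in [-1, 5] satisfying this is 3.

setpoint = 3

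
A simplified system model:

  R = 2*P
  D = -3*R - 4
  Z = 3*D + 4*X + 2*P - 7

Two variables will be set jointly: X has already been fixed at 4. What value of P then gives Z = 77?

P = -5

With X held at 4:
Substituting into the D equation gives D = -6*P - 4.
So Z = -16*P - 3.
Solve -16*P - 3 = 77: P = (77 + 3) / -16 = -5.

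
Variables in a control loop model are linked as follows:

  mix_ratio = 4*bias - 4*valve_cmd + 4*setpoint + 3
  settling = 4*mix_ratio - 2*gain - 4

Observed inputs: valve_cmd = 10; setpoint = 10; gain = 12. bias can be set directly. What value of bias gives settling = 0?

bias = 1

Substituting into the mix_ratio equation gives mix_ratio = 4*bias + 3.
Substituting into the settling equation gives settling = 16*bias - 16.
Solve 16*bias - 16 = 0: bias = (0 + 16) / 16 = 1.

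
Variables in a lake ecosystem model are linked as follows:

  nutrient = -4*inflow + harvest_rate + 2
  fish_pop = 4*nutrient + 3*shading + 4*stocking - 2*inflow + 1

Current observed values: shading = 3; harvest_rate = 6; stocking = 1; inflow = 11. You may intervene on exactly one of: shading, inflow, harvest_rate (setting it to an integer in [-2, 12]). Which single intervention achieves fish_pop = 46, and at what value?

set inflow = 0

Intervening on shading: fish_pop = 3*shading - 161. Reaching 46 requires shading = 69, outside [-2, 12].
Intervening on inflow: with other inputs at their observed values, fish_pop = -18*inflow + 46. Solving for 46 gives inflow = 0, within [-2, 12].
Intervening on harvest_rate: fish_pop = 4*harvest_rate - 176. Reaching 46 requires harvest_rate = 111/2, not an integer.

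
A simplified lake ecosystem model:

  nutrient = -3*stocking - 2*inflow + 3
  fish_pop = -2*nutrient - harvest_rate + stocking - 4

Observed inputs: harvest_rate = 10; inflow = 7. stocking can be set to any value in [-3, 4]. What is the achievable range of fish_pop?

-13 to 36

Substituting into the nutrient equation gives nutrient = -3*stocking - 11.
Substituting into the fish_pop equation gives fish_pop = 7*stocking + 8.
Linear in stocking, so extremes are at the endpoints: stocking = -3 gives fish_pop = -13; stocking = 4 gives fish_pop = 36.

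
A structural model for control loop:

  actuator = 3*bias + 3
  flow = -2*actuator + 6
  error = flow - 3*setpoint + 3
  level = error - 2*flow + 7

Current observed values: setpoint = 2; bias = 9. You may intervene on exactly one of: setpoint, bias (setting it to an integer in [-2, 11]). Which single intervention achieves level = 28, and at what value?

set bias = 4

Intervening on setpoint: level = -3*setpoint + 64. Reaching 28 requires setpoint = 12, outside [-2, 11].
Intervening on bias: with other inputs at their observed values, level = 6*bias + 4. Solving for 28 gives bias = 4, within [-2, 11].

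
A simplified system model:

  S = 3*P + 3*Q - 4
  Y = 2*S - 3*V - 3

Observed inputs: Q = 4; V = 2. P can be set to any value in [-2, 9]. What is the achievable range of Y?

-5 to 61

Substituting into the S equation gives S = 3*P + 8.
Y becomes 6*P + 7.
Linear in P, so extremes are at the endpoints: P = -2 gives Y = -5; P = 9 gives Y = 61.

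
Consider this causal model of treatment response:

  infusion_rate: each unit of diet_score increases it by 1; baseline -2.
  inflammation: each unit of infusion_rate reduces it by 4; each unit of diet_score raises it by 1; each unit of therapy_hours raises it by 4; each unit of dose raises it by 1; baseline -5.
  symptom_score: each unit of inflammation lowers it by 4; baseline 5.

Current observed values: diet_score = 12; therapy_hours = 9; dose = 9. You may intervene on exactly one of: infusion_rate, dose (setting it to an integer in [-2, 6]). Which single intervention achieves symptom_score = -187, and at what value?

Intervening on infusion_rate: with other inputs at their observed values, symptom_score = 16*infusion_rate - 203. Solving for -187 gives infusion_rate = 1, within [-2, 6].
Intervening on dose: symptom_score = -4*dose - 7. Reaching -187 requires dose = 45, outside [-2, 6].

set infusion_rate = 1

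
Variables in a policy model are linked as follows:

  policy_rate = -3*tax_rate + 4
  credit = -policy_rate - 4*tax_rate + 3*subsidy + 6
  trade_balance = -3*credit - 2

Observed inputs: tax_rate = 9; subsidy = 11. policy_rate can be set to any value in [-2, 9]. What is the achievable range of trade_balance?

Intervening on policy_rate fixes its value directly, overriding its dependence on tax_rate.
Substituting into the credit equation gives credit = -policy_rate + 3.
Substituting into the trade_balance equation gives trade_balance = 3*policy_rate - 11.
Linear in policy_rate, so extremes are at the endpoints: policy_rate = -2 gives trade_balance = -17; policy_rate = 9 gives trade_balance = 16.

-17 to 16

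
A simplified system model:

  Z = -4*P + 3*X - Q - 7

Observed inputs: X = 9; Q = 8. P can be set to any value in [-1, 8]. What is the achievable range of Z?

-20 to 16

Substituting into the Z equation gives Z = -4*P + 12.
Linear in P, so extremes are at the endpoints: P = -1 gives Z = 16; P = 8 gives Z = -20.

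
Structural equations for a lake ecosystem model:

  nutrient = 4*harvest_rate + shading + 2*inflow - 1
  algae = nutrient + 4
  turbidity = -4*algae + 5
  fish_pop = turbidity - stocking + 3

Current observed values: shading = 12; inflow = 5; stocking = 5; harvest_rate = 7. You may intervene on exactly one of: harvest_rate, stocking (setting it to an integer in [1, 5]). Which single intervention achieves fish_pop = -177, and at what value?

Intervening on harvest_rate: with other inputs at their observed values, fish_pop = -16*harvest_rate - 97. Solving for -177 gives harvest_rate = 5, within [1, 5].
Intervening on stocking: fish_pop = -stocking - 204. Reaching -177 requires stocking = -27, outside [1, 5].

set harvest_rate = 5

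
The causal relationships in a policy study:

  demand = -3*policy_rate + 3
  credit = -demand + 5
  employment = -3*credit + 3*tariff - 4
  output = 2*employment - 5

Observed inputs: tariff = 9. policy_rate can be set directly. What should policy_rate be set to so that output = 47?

policy_rate = -1

Substituting into the credit equation gives credit = 3*policy_rate + 2.
So employment = -9*policy_rate + 17.
output becomes -18*policy_rate + 29.
Solve -18*policy_rate + 29 = 47: policy_rate = (47 - 29) / -18 = -1.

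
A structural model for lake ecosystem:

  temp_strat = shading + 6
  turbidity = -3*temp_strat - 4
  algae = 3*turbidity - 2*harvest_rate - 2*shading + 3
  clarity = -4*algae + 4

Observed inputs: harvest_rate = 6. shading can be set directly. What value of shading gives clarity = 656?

Substituting into the turbidity equation gives turbidity = -3*shading - 22.
Substituting into the algae equation gives algae = -11*shading - 75.
This gives clarity = 44*shading + 304.
Solve 44*shading + 304 = 656: shading = (656 - 304) / 44 = 8.

shading = 8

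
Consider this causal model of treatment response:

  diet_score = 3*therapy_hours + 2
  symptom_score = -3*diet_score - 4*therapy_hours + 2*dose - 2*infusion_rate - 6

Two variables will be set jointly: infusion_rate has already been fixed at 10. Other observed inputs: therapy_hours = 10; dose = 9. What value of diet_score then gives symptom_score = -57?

With infusion_rate held at 10:
Intervening on diet_score fixes its value directly, overriding its dependence on therapy_hours.
Substituting into the symptom_score equation gives symptom_score = -3*diet_score - 48.
Solve -3*diet_score - 48 = -57: diet_score = (-57 + 48) / -3 = 3.

diet_score = 3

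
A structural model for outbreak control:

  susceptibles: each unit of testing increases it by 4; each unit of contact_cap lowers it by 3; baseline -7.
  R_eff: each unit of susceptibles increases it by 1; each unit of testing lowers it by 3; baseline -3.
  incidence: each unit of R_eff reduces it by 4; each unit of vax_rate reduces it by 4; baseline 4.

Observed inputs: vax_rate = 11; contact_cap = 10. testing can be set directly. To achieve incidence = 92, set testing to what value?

testing = 7

Substituting into the susceptibles equation gives susceptibles = 4*testing - 37.
So R_eff = testing - 40.
Substituting into the incidence equation gives incidence = -4*testing + 120.
Solve -4*testing + 120 = 92: testing = (92 - 120) / -4 = 7.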